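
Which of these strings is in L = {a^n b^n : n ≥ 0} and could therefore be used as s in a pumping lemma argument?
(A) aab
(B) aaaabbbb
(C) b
(B) aaaabbbb

The pumping lemma is applied to a string s that lies in L, so first check membership of each option:
- (A) aab has 2 a's and 1 b's; 2 ≠ 1, so it is not in L ✗
- (B) aaaabbbb = a^4 b^4 has equal counts (4 = 4), so it is in L ✓
- (C) b has 0 a's and 1 b's; 0 ≠ 1, so it is not in L ✗

Only (B) aaaabbbb is in L, so it is the only candidate that could play the role of s.
(In a complete proof one picks s in terms of the pumping length p so that |s| ≥ p is guaranteed; a fixed string like aaaabbbb illustrates the shape of such an s.)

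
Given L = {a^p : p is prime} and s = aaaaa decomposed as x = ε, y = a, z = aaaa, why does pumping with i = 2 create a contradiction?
xy²z = aaaaaa ∉ L

Pumping with i = 2 replaces y = a by y² = aa:
- Original: s = xyz = aaaaa; aaaaa has length 5, which is prime, so it is in L
- Pumped: xy²z = ε · aa · aaaa = aaaaaa
- aaaaaa has length 6 = 2 × 3, which is not prime, so it is not in L

The pumping lemma would require xy²z ∈ L, so this decomposition yields a contradiction.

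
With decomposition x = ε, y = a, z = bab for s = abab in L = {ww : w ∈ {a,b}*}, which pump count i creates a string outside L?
i = 2

xy²z = ε · aa · bab = aabab; aabab has odd length 5, so it cannot be written as ww and is not in L.
(Other choices also work, e.g. i = 0, 3; only i = 1 is guaranteed to stay in L since xy¹z = s.)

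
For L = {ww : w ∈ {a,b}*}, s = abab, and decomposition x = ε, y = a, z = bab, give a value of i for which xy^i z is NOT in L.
i = 0

xy⁰z = ε · ε · bab = bab; bab has odd length 3, so it cannot be written as ww and is not in L.
(Other choices also work, e.g. i = 2, 3; only i = 1 is guaranteed to stay in L since xy¹z = s.)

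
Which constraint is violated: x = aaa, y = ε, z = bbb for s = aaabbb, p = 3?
Violated: |y| > 0

The decomposition x = aaa, y = ε, z = bbb for s = aaabbb with p = 3
violates the constraint: |y| > 0

|y| = 0, but the pumping lemma requires |y| > 0 (y must be non-empty).

Pumping lemma constraints:
1. xyz = s (decomposition is valid)
2. |xy| ≤ p
3. |y| > 0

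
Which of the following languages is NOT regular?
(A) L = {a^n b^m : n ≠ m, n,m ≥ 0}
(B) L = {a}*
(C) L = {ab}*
(A) {a^n b^m : n ≠ m, n,m ≥ 0}

(A) L = {a^n b^m : n ≠ m, n,m ≥ 0} is NOT regular.

The pumping lemma can be used to prove this:
After pumping a's, we can make n = m

The other languages are regular because they can be recognized by finite automata.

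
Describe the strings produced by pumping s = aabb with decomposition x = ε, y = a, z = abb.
{xy^i z : i ≥ 0} = {a^(i+1) b^2 : i ≥ 0} = {abb, aabb, aaabb, ...}

With x = ε, y = a, z = abb: Starting with aabb and pumping the first 'a' (z = abb keeps the second 'a'), we get strings with i+1 a's followed by 2 b's for i = 0, 1, 2, ...; note bb is not produced because z always contributes one a.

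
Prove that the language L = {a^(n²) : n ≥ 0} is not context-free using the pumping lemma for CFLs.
Assume for contradiction that L is context-free, and let p ≥ 1 be the pumping length given by the pumping lemma for CFLs.
Choose s = a^(p²). Then s ∈ L and |s| = p² ≥ p.
By the CFL pumping lemma, s = uvxyz for some u, v, x, y, z with |vxy| ≤ p, |vy| ≥ 1, and uv^i xy^i z ∈ L for every i ≥ 0.
All symbols are a's, so only lengths matter: let k = |vy|, with 1 ≤ k ≤ |vxy| ≤ p.

Take i = 2: |uv²xy²z| = p² + k, and p² < p² + k ≤ p² + p < (p + 1)².
So the length lies strictly between consecutive squares and is not a perfect square; uv²xy²z ∉ L.

This contradicts the CFL pumping lemma, which requires uv^i xy^i z ∈ L for all i ≥ 0.
Hence L = {a^(n²) : n ≥ 0} is not context-free. ∎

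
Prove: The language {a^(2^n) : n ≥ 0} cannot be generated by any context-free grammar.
Assume for contradiction that L is context-free, and let p ≥ 1 be the pumping length given by the pumping lemma for CFLs.
Choose s = a^(2^p). Then s ∈ L and |s| = 2^p ≥ p.
By the CFL pumping lemma, s = uvxyz for some u, v, x, y, z with |vxy| ≤ p, |vy| ≥ 1, and uv^i xy^i z ∈ L for every i ≥ 0.
All symbols are a's, so only lengths matter: let k = |vy|, with 1 ≤ k ≤ |vxy| ≤ p < 2^p.

Take i = 2: |uv²xy²z| = 2^p + k, and 2^p < 2^p + k < 2^p + 2^p = 2^(p+1).
So the length lies strictly between consecutive powers of two and is not a power of 2; uv²xy²z ∉ L.

This contradicts the CFL pumping lemma, which requires uv^i xy^i z ∈ L for all i ≥ 0.
Hence L = {a^(2^n) : n ≥ 0} is not context-free. ∎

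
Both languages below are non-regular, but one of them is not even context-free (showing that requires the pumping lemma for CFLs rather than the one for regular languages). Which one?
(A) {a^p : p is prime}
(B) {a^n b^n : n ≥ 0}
(A) {a^p : p is prime}

(A) {a^p : p is prime} requires the CFL pumping lemma.

- {a^n b^n : n ≥ 0} is context-free (but not regular)
  • Can be shown non-regular with the regular pumping lemma
  • After pumping, the number of a's and b's become unequal

- {a^p : p is prime} is NOT context-free
  • Requires the CFL pumping lemma to prove
  • The CFL pumping lemma also fails because prime gaps are unbounded

The CFL pumping lemma is "stronger" in that it can prove non-membership
in the larger class of context-free languages.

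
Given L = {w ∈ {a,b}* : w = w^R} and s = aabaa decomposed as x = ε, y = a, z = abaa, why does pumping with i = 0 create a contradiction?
xy⁰z = abaa ∉ L

Pumping with i = 0 replaces y = a by y⁰ = ε:
- Original: s = xyz = aabaa; aabaa reversed is aabaa, the same string, so it is a palindrome and is in L
- Pumped: xy⁰z = ε · ε · abaa = abaa
- abaa reversed is aaba ≠ abaa, so it is not a palindrome and is not in L

The pumping lemma would require xy⁰z ∈ L, so this decomposition yields a contradiction.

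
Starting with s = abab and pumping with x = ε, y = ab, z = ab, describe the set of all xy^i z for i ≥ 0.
{xy^i z : i ≥ 0} = {(ab)^(i+1) : i ≥ 0} = {ab, abab, ababab, ...}

With x = ε, y = ab, z = ab: Pumping 'ab' gives strings of alternating a's and b's.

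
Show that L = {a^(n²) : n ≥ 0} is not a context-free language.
Assume for contradiction that L is context-free, and let p ≥ 1 be the pumping length given by the pumping lemma for CFLs.
Choose s = a^(p²). Then s ∈ L and |s| = p² ≥ p.
By the CFL pumping lemma, s = uvxyz for some u, v, x, y, z with |vxy| ≤ p, |vy| ≥ 1, and uv^i xy^i z ∈ L for every i ≥ 0.
All symbols are a's, so only lengths matter: let k = |vy|, with 1 ≤ k ≤ |vxy| ≤ p.

Take i = 2: |uv²xy²z| = p² + k, and p² < p² + k ≤ p² + p < (p + 1)².
So the length lies strictly between consecutive squares and is not a perfect square; uv²xy²z ∉ L.

This contradicts the CFL pumping lemma, which requires uv^i xy^i z ∈ L for all i ≥ 0.
Hence L = {a^(n²) : n ≥ 0} is not context-free. ∎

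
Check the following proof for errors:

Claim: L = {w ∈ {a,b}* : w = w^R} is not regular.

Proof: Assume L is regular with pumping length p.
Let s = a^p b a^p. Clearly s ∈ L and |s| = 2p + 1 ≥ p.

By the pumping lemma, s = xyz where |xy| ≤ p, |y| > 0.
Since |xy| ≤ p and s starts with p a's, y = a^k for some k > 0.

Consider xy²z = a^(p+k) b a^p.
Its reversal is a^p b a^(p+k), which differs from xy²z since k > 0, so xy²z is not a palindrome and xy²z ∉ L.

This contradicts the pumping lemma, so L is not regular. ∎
The proof is correct.

This proof is valid because:
1. s = a^p b a^p is in L and is chosen in terms of p, so |s| ≥ p holds for every p
2. The decomposition analysis is correct: |xy| ≤ p forces y to lie inside the leading a's
3. The contradiction is valid: a^(p+k) b a^p has more a's before the b than after it, so it is not a palindrome
4. The conclusion follows logically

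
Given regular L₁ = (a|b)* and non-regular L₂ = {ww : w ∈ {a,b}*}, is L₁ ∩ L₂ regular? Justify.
No — L₁ ∩ L₂ is not regular.

(a|b)* is all strings over {a,b}, so L₁ ∩ L₂ = {ww : w ∈ {a,b}*} = L₂ itself, which is not regular (pump s = a^p b a^p b).

Note that the bare facts "L₁ regular, L₂ non-regular" do not settle the question by themselves: the closure of regular languages under ∪, ∩, complement and difference applies only when BOTH operands are regular. With a non-regular operand the result can come out regular or non-regular depending on the specific languages, so one has to work out L₁ ∩ L₂ for this particular pair, as above.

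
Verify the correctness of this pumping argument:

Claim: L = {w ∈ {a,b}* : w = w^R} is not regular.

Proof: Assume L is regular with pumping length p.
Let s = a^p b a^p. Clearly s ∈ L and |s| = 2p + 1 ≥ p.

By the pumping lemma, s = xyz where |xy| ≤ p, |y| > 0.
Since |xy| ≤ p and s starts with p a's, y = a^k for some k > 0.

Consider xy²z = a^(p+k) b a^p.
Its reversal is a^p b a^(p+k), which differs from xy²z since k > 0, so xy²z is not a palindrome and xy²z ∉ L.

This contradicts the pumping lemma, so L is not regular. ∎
The proof is correct.

This proof is valid because:
1. s = a^p b a^p is in L and is chosen in terms of p, so |s| ≥ p holds for every p
2. The decomposition analysis is correct: |xy| ≤ p forces y to lie inside the leading a's
3. The contradiction is valid: a^(p+k) b a^p has more a's before the b than after it, so it is not a palindrome
4. The conclusion follows logically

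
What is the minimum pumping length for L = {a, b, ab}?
p = 3

For a finite language L, the pumping lemma holds vacuously if p > max|s| for s ∈ L.

The longest string in L = {a, b, ab} has length 2.
If p = 3, then no string s ∈ L has |s| ≥ p, so the condition is vacuously true.

The minimum pumping length is p = 3.

Why no smaller p works: for any p ≤ 2, the longest string s ∈ L has |s| = 2 ≥ p, so it would
have to be pumpable; but pumping up (i = 2, 3, ...) produces ever longer strings, which cannot all lie in the
finite language L. So the pumping property fails for every p ≤ 2.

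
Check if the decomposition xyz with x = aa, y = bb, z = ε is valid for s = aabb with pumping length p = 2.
Violated: |xy| ≤ p

The decomposition x = aa, y = bb, z = ε for s = aabb with p = 2
violates the constraint: |xy| ≤ p

|xy| = |aabb| = 4 > 2 = p. The decomposition puts too many characters in xy.

Pumping lemma constraints:
1. xyz = s (decomposition is valid)
2. |xy| ≤ p
3. |y| > 0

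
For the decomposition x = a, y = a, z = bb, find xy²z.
aaabb

Given x = 'a', y = 'a', z = 'bb' and i = 2:

xy^2z = x + y·y·...·y (2 times) + z
       = 'a' + 'a'^2 + 'bb'
       = 'a' + 'aa' + 'bb'
       = 'aaabb'

The pumped string is 'aaabb' with length 5.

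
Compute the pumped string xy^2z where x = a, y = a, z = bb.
aaabb

Given x = 'a', y = 'a', z = 'bb' and i = 2:

xy^2z = x + y·y·...·y (2 times) + z
       = 'a' + 'a'^2 + 'bb'
       = 'a' + 'aa' + 'bb'
       = 'aaabb'

The pumped string is 'aaabb' with length 5.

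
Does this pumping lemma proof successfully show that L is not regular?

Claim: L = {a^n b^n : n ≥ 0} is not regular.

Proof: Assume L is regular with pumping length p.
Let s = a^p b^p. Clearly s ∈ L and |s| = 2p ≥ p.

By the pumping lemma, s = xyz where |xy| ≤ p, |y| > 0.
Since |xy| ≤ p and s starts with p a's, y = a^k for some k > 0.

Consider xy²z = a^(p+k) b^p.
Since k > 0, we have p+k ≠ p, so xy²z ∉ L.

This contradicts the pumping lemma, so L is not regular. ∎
The proof is correct.

This proof is valid because:
1. The string s = a^p b^p is correctly in L
2. The decomposition analysis is correct: y must consist only of a's
3. The contradiction is valid: pumping increases a's but not b's
4. The conclusion follows logically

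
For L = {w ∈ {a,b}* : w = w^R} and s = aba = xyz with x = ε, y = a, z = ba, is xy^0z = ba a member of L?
No

xy⁰z = ε · ε · ba = ba.
ba reversed is ab ≠ ba, so it is not a palindrome and is not in L.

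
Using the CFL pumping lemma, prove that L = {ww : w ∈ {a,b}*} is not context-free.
Assume for contradiction that L is context-free, and let p ≥ 1 be the pumping length given by the pumping lemma for CFLs.
Choose s = a^p b^p a^p b^p. Then s ∈ L (take w = a^p b^p) and |s| = 4p ≥ p.
By the CFL pumping lemma, s = uvxyz for some u, v, x, y, z with |vxy| ≤ p, |vy| ≥ 1, and uv^i xy^i z ∈ L for every i ≥ 0.

Write s as four blocks A₁ B₁ A₂ B₂ with A₁ = A₂ = a^p and B₁ = B₂ = b^p. Since |vxy| ≤ p, the window vxy lies inside at most two adjacent blocks. Take i = 0 and let t = uxz, so |t| = 4p − |vy| with 1 ≤ |vy| ≤ p. If |t| is odd, t ∉ L immediately, so assume |vy| is even (hence |vy| ≥ 2) and |t|/2 = 2p − |vy|/2, which satisfies p ≤ |t|/2 ≤ 2p − 1.

Case 1 (vxy inside A₁B₁): t = a^(p−j) b^(p−l) a^p b^p with j + l = |vy|. The second half of t has length < 2p, so it is a suffix of the trailing a^p b^p and ends in b; the first half is a^(p−j) b^(p−l) a^((j+l)/2), which ends in a because (j+l)/2 ≥ 1. The halves differ, so t ∉ L.

Case 2 (vxy inside B₁A₂, straddling the middle): t = a^p b^(p−j) a^(p−l) b^p with j + l = |vy|. If t = ww, then w is a prefix of t of length ≥ p, so w begins with a^p; and w is a suffix of t of length ≥ p, so w ends with b^p. That forces |w| ≥ 2p, contradicting |w| = |t|/2 ≤ 2p − 1. So t ∉ L.

Case 3 (vxy inside A₂B₂): t = a^p b^p a^(p−j) b^(p−l) with j + l = |vy|. The first half of t is a prefix of a^p b^p, so it begins with a; the second half is b^((j+l)/2) a^(p−j) b^(p−l), which begins with b. The halves differ, so t ∉ L.

In every case uv⁰xy⁰z = uxz ∉ L.

This contradicts the CFL pumping lemma, which requires uv^i xy^i z ∈ L for all i ≥ 0.
Hence L = {ww : w ∈ {a,b}*} is not context-free. ∎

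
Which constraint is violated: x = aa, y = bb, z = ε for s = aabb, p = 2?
Violated: |xy| ≤ p

The decomposition x = aa, y = bb, z = ε for s = aabb with p = 2
violates the constraint: |xy| ≤ p

|xy| = |aabb| = 4 > 2 = p. The decomposition puts too many characters in xy.

Pumping lemma constraints:
1. xyz = s (decomposition is valid)
2. |xy| ≤ p
3. |y| > 0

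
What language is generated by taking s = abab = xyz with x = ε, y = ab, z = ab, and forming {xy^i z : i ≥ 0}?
{xy^i z : i ≥ 0} = {(ab)^(i+1) : i ≥ 0} = {ab, abab, ababab, ...}

With x = ε, y = ab, z = ab: Pumping 'ab' gives strings of alternating a's and b's.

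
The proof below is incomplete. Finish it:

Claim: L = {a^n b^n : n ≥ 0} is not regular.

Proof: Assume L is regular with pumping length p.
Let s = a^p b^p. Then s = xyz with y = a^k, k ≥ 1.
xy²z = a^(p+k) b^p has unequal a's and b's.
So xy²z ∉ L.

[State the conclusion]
This contradicts the pumping lemma for regular languages,
which guarantees xy^i z ∈ L for all i ≥ 0.

Since our assumption that L is regular leads to a contradiction,
we conclude that L = {a^n b^n : n ≥ 0} is NOT regular. ∎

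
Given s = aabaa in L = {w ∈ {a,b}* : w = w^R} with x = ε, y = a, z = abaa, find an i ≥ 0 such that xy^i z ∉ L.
i = 2

xy²z = ε · aa · abaa = aaabaa; aaabaa reversed is aabaaa ≠ aaabaa, so it is not a palindrome and is not in L.
(Other choices also work, e.g. i = 0, 3; only i = 1 is guaranteed to stay in L since xy¹z = s.)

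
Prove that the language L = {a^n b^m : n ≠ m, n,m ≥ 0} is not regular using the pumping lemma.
Assume for contradiction that L is regular, and let p ≥ 1 be the pumping length given by the pumping lemma.
Choose s = a^p b^(p + p!). Then s ∈ L because p ≠ p + p! (as p! ≥ 1), and |s| ≥ p.
By the pumping lemma, s = xyz for some x, y, z with |xy| ≤ p, |y| ≥ 1, and xy^i z ∈ L for every i ≥ 0.
Since |xy| ≤ p and the first p symbols of s are all a's, y = a^k for some k with 1 ≤ k ≤ p.
For every i ≥ 0, xy^i z = a^(p + (i − 1)k) b^(p + p!).

Because 1 ≤ k ≤ p, k divides p!. Let t = p!/k (a positive integer) and take i = t + 1.
Then the number of a's is p + tk = p + p!, which equals the number of b's.
So xy^(t+1) z = a^(p + p!) b^(p + p!) has equally many a's and b's and is NOT in L.

This contradicts the pumping lemma, which requires xy^i z ∈ L for all i ≥ 0.
Hence L = {a^n b^m : n ≠ m, n,m ≥ 0} is not regular. ∎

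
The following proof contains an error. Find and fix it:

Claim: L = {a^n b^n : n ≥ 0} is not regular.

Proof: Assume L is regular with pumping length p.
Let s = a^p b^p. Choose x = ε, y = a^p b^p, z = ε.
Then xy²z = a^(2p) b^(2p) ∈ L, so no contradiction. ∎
Error: The decomposition violates |xy| ≤ p. With y = a^p b^p, |xy| = |y| = 2p > p. (The proof also miscomputes xy²z, which would be a^p b^p a^p b^p rather than a^(2p) b^(2p), and it wrongly treats one harmless decomposition as settling the matter — the prover does not get to choose the decomposition.)

Correction: The pumping lemma requires |xy| ≤ p, and the argument must handle every decomposition satisfying |xy| ≤ p, |y| ≥ 1. Since s starts with p a's, any such y consists only of a's, say y = a^k with k ≥ 1. Then xy²z = a^(p+k) b^p has unequal numbers of a's and b's, so xy²z ∉ L — the required contradiction.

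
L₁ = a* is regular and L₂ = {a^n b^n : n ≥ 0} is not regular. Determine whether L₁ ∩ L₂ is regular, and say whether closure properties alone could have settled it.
Yes — L₁ ∩ L₂ is regular.

A string of a* contains no b's, and the only string of {a^n b^n} with no b's is ε (n = 0). So L₁ ∩ L₂ = {ε}, a finite language, which is regular.

Note that the bare facts "L₁ regular, L₂ non-regular" do not settle the question by themselves: the closure of regular languages under ∪, ∩, complement and difference applies only when BOTH operands are regular. With a non-regular operand the result can come out regular or non-regular depending on the specific languages, so one has to work out L₁ ∩ L₂ for this particular pair, as above.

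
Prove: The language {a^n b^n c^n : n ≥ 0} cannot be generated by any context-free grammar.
Assume for contradiction that L is context-free, and let p ≥ 1 be the pumping length given by the pumping lemma for CFLs.
Choose s = a^p b^p c^p. Then s ∈ L and |s| = 3p ≥ p.
By the CFL pumping lemma, s = uvxyz for some u, v, x, y, z with |vxy| ≤ p, |vy| ≥ 1, and uv^i xy^i z ∈ L for every i ≥ 0.

Because |vxy| ≤ p, the window vxy cannot contain both an a and a c: any substring of s containing both must include the entire block b^p plus at least one a and one c, so it has length ≥ p + 2 > p.
Hence at least one of the letters a, c does not occur in vy at all.

Take i = 0: the string uxz is obtained from s by deleting |vy| ≥ 1 symbols, so |uxz| = 3p − |vy| < 3p.
But the letter (a or c) that does not occur in vy still occurs exactly p times in uxz. Every string of L with exactly p copies of some letter is a^p b^p c^p, of length 3p. Since |uxz| < 3p, uxz ∉ L.

This contradicts the CFL pumping lemma, which requires uv^i xy^i z ∈ L for all i ≥ 0.
Hence L = {a^n b^n c^n : n ≥ 0} is not context-free. ∎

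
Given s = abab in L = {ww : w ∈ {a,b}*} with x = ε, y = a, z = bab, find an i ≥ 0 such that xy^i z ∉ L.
i = 0

xy⁰z = ε · ε · bab = bab; bab has odd length 3, so it cannot be written as ww and is not in L.
(Other choices also work, e.g. i = 2, 3; only i = 1 is guaranteed to stay in L since xy¹z = s.)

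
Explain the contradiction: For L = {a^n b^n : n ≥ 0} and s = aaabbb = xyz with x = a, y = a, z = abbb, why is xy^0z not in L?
xy⁰z = aabbb ∉ L

Pumping with i = 0 replaces y = a by y⁰ = ε:
- Original: s = xyz = aaabbb; aaabbb = a^3 b^3 has equal counts (3 = 3), so it is in L
- Pumped: xy⁰z = a · ε · abbb = aabbb
- aabbb has 2 a's and 3 b's; 2 ≠ 3, so it is not in L

The pumping lemma would require xy⁰z ∈ L, so this decomposition yields a contradiction.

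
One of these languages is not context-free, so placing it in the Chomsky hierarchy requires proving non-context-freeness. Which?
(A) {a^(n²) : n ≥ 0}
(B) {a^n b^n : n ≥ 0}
(A) {a^(n²) : n ≥ 0}

(A) {a^(n²) : n ≥ 0} requires the CFL pumping lemma.

- {a^n b^n : n ≥ 0} is context-free (but not regular)
  • Can be shown non-regular with the regular pumping lemma
  • After pumping, the number of a's and b's become unequal

- {a^(n²) : n ≥ 0} is NOT context-free
  • Requires the CFL pumping lemma to prove
  • Gaps between squares grow unboundedly

The CFL pumping lemma is "stronger" in that it can prove non-membership
in the larger class of context-free languages.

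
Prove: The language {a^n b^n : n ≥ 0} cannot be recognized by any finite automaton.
Assume for contradiction that L is regular, and let p ≥ 1 be the pumping length given by the pumping lemma.
Choose s = a^p b^p. Then s ∈ L and |s| = 2p ≥ p.
By the pumping lemma, s = xyz for some x, y, z with |xy| ≤ p, |y| ≥ 1, and xy^i z ∈ L for every i ≥ 0.
Since |xy| ≤ p and the first p symbols of s are all a's, we must have y = a^k for some k with 1 ≤ k ≤ p.

Take i = 0: xy⁰z = a^(p − k) b^p.
This string has p − k a's but p b's, and p − k < p because k ≥ 1. So xy⁰z ∉ L.

This contradicts the pumping lemma, which requires xy^i z ∈ L for all i ≥ 0.
Hence L = {a^n b^n : n ≥ 0} is not regular. ∎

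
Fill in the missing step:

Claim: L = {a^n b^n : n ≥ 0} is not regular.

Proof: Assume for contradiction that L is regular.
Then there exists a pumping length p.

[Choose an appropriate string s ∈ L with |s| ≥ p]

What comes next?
s = a^p b^p

This string is in L (has equal a's and b's) and has length 2p ≥ p.
Any decomposition xyz with |xy| ≤ p means y consists only of a's,
so pumping will unbalance the counts.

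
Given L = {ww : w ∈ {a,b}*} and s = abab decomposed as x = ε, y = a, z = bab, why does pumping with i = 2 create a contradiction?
xy²z = aabab ∉ L

Pumping with i = 2 replaces y = a by y² = aa:
- Original: s = xyz = abab; abab splits into halves ab · ab, which are equal, so it is in L (w = ab)
- Pumped: xy²z = ε · aa · bab = aabab
- aabab has odd length 5, so it cannot be written as ww and is not in L

The pumping lemma would require xy²z ∈ L, so this decomposition yields a contradiction.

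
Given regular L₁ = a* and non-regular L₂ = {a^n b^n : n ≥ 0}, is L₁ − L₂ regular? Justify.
Yes — L₁ − L₂ is regular.

The only string of a* that lies in {a^n b^n} is ε, so L₁ − L₂ = a* − {ε} = a⁺ = aa*, which is regular.

Note that the bare facts "L₁ regular, L₂ non-regular" do not settle the question by themselves: the closure of regular languages under ∪, ∩, complement and difference applies only when BOTH operands are regular. With a non-regular operand the result can come out regular or non-regular depending on the specific languages, so one has to work out L₁ − L₂ for this particular pair, as above.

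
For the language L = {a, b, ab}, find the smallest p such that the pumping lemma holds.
p = 3

For a finite language L, the pumping lemma holds vacuously if p > max|s| for s ∈ L.

The longest string in L = {a, b, ab} has length 2.
If p = 3, then no string s ∈ L has |s| ≥ p, so the condition is vacuously true.

The minimum pumping length is p = 3.

Why no smaller p works: for any p ≤ 2, the longest string s ∈ L has |s| = 2 ≥ p, so it would
have to be pumpable; but pumping up (i = 2, 3, ...) produces ever longer strings, which cannot all lie in the
finite language L. So the pumping property fails for every p ≤ 2.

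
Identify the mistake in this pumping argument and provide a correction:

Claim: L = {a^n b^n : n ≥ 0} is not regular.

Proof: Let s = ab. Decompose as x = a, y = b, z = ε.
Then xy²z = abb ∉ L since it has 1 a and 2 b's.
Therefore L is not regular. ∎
Error: The string s = ab might be shorter than the pumping length p.

Correction: Choose s = a^p b^p to ensure |s| ≥ p. Also, the decomposition is wrong: with |xy| ≤ p, y cannot include b's when s starts with p a's.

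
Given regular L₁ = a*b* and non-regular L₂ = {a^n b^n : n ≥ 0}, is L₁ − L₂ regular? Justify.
No — L₁ − L₂ is not regular.

a*b* − {a^n b^n} = {a^n b^m : n ≠ m}. If this were regular, then its complement intersected with a*b*, namely {a^n b^n : n ≥ 0}, would be regular too (closure under complement and intersection) — contradiction. So L₁ − L₂ is not regular.

Note that the bare facts "L₁ regular, L₂ non-regular" do not settle the question by themselves: the closure of regular languages under ∪, ∩, complement and difference applies only when BOTH operands are regular. With a non-regular operand the result can come out regular or non-regular depending on the specific languages, so one has to work out L₁ − L₂ for this particular pair, as above.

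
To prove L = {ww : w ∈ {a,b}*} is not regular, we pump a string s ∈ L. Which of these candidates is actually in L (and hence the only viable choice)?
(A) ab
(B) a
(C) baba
(C) baba

The pumping lemma is applied to a string s that lies in L, so first check membership of each option:
- (A) ab has length 2; its halves are a and b, which differ, so it is not in L ✗
- (B) a has odd length 1, so it cannot be written as ww and is not in L ✗
- (C) baba splits into halves ba · ba, which are equal, so it is in L (w = ba) ✓

Only (C) baba is in L, so it is the only candidate that could play the role of s.
(In a complete proof one picks s in terms of the pumping length p so that |s| ≥ p is guaranteed; a fixed string like baba illustrates the shape of such an s.)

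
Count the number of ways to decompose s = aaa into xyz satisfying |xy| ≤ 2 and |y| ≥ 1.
3

For s = 'aaa' with pumping length p = 2:

Constraints: |xy| ≤ 2, |y| > 0

Valid decompositions (|xy| ≤ p, |y| ≥ 1):
  • x='', y='a', z='aa'
  • x='a', y='a', z='a'
  • x='', y='aa', z='a'

Total count: 3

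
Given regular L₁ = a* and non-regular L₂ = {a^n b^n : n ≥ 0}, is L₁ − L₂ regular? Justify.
Yes — L₁ − L₂ is regular.

The only string of a* that lies in {a^n b^n} is ε, so L₁ − L₂ = a* − {ε} = a⁺ = aa*, which is regular.

Note that the bare facts "L₁ regular, L₂ non-regular" do not settle the question by themselves: the closure of regular languages under ∪, ∩, complement and difference applies only when BOTH operands are regular. With a non-regular operand the result can come out regular or non-regular depending on the specific languages, so one has to work out L₁ − L₂ for this particular pair, as above.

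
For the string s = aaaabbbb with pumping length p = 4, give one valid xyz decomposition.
x = 'aaa', y = 'a', z = 'bbbb'

For s = aaaabbbb and p = 4, one valid decomposition is:
- x = 'aaa' (length 3)
- y = 'a' (length 1)
- z = 'bbbb' (length 4)

Verification:
- xyz = 'aaa' + 'a' + 'bbbb' = aaaabbbb ✓
- |xy| = 4 ≤ 4 ✓
- |y| = 1 > 0 ✓

All pumping lemma constraints are satisfied.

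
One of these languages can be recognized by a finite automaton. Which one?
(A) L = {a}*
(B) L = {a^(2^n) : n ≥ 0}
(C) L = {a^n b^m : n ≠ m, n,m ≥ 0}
(A) {a}*

(A) L = {a}* is regular.

This can be recognized by a finite automaton (DFA/NFA).
Regular expressions like {a}* define regular languages.

The other choices are not regular:
- {a^(2^n) : n ≥ 0}: After pumping, length is no longer a power of 2
- {a^n b^m : n ≠ m, n,m ≥ 0}: After pumping a's, we can make n = m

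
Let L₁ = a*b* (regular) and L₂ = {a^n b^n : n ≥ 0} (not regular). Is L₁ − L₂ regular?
No — L₁ − L₂ is not regular.

a*b* − {a^n b^n} = {a^n b^m : n ≠ m}. If this were regular, then its complement intersected with a*b*, namely {a^n b^n : n ≥ 0}, would be regular too (closure under complement and intersection) — contradiction. So L₁ − L₂ is not regular.

Note that the bare facts "L₁ regular, L₂ non-regular" do not settle the question by themselves: the closure of regular languages under ∪, ∩, complement and difference applies only when BOTH operands are regular. With a non-regular operand the result can come out regular or non-regular depending on the specific languages, so one has to work out L₁ − L₂ for this particular pair, as above.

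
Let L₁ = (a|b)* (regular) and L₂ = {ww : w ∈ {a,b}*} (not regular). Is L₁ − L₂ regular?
No — L₁ − L₂ is not regular.

L₁ − L₂ is the complement of {ww} within {a,b}*. If it were regular, its complement {ww} would be regular as well (regular languages are closed under complement) — contradiction. So L₁ − L₂ is not regular.

Note that the bare facts "L₁ regular, L₂ non-regular" do not settle the question by themselves: the closure of regular languages under ∪, ∩, complement and difference applies only when BOTH operands are regular. With a non-regular operand the result can come out regular or non-regular depending on the specific languages, so one has to work out L₁ − L₂ for this particular pair, as above.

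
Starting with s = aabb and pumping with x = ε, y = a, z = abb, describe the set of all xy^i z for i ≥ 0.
{xy^i z : i ≥ 0} = {a^(i+1) b^2 : i ≥ 0} = {abb, aabb, aaabb, ...}

With x = ε, y = a, z = abb: Starting with aabb and pumping the first 'a' (z = abb keeps the second 'a'), we get strings with i+1 a's followed by 2 b's for i = 0, 1, 2, ...; note bb is not produced because z always contributes one a.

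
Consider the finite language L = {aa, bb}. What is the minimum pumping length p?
p = 3

For a finite language L, the pumping lemma holds vacuously if p > max|s| for s ∈ L.

The longest string in L = {aa, bb} has length 2.
If p = 3, then no string s ∈ L has |s| ≥ p, so the condition is vacuously true.

The minimum pumping length is p = 3.

Why no smaller p works: for any p ≤ 2, the longest string s ∈ L has |s| = 2 ≥ p, so it would
have to be pumpable; but pumping up (i = 2, 3, ...) produces ever longer strings, which cannot all lie in the
finite language L. So the pumping property fails for every p ≤ 2.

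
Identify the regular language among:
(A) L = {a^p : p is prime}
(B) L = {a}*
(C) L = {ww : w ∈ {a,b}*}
(B) {a}*

(B) L = {a}* is regular.

This can be recognized by a finite automaton (DFA/NFA).
Regular expressions like {a}* define regular languages.

The other choices are not regular:
- {a^p : p is prime}: After pumping, the length becomes composite
- {ww : w ∈ {a,b}*}: After pumping, the two halves no longer match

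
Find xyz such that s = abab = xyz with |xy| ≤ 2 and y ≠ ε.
x = '', y = 'ab', z = 'ab'

For s = abab and p = 2, one valid decomposition is:
- x = '' (length 0)
- y = 'ab' (length 2)
- z = 'ab' (length 2)

Verification:
- xyz = '' + 'ab' + 'ab' = abab ✓
- |xy| = 2 ≤ 2 ✓
- |y| = 2 > 0 ✓

All pumping lemma constraints are satisfied.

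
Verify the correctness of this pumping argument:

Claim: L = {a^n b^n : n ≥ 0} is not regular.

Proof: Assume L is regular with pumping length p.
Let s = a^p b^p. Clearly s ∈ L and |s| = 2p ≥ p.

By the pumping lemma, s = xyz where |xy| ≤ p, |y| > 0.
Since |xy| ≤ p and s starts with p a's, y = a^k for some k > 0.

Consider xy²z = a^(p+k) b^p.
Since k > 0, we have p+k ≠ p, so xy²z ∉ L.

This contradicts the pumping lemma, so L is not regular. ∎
The proof is correct.

This proof is valid because:
1. The string s = a^p b^p is correctly in L
2. The decomposition analysis is correct: y must consist only of a's
3. The contradiction is valid: pumping increases a's but not b's
4. The conclusion follows logically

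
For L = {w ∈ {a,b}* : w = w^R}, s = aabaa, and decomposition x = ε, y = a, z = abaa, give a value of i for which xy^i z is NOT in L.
i = 0

xy⁰z = ε · ε · abaa = abaa; abaa reversed is aaba ≠ abaa, so it is not a palindrome and is not in L.
(Other choices also work, e.g. i = 2, 3; only i = 1 is guaranteed to stay in L since xy¹z = s.)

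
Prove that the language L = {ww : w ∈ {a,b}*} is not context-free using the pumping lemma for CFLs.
Assume for contradiction that L is context-free, and let p ≥ 1 be the pumping length given by the pumping lemma for CFLs.
Choose s = a^p b^p a^p b^p. Then s ∈ L (take w = a^p b^p) and |s| = 4p ≥ p.
By the CFL pumping lemma, s = uvxyz for some u, v, x, y, z with |vxy| ≤ p, |vy| ≥ 1, and uv^i xy^i z ∈ L for every i ≥ 0.

Write s as four blocks A₁ B₁ A₂ B₂ with A₁ = A₂ = a^p and B₁ = B₂ = b^p. Since |vxy| ≤ p, the window vxy lies inside at most two adjacent blocks. Take i = 0 and let t = uxz, so |t| = 4p − |vy| with 1 ≤ |vy| ≤ p. If |t| is odd, t ∉ L immediately, so assume |vy| is even (hence |vy| ≥ 2) and |t|/2 = 2p − |vy|/2, which satisfies p ≤ |t|/2 ≤ 2p − 1.

Case 1 (vxy inside A₁B₁): t = a^(p−j) b^(p−l) a^p b^p with j + l = |vy|. The second half of t has length < 2p, so it is a suffix of the trailing a^p b^p and ends in b; the first half is a^(p−j) b^(p−l) a^((j+l)/2), which ends in a because (j+l)/2 ≥ 1. The halves differ, so t ∉ L.

Case 2 (vxy inside B₁A₂, straddling the middle): t = a^p b^(p−j) a^(p−l) b^p with j + l = |vy|. If t = ww, then w is a prefix of t of length ≥ p, so w begins with a^p; and w is a suffix of t of length ≥ p, so w ends with b^p. That forces |w| ≥ 2p, contradicting |w| = |t|/2 ≤ 2p − 1. So t ∉ L.

Case 3 (vxy inside A₂B₂): t = a^p b^p a^(p−j) b^(p−l) with j + l = |vy|. The first half of t is a prefix of a^p b^p, so it begins with a; the second half is b^((j+l)/2) a^(p−j) b^(p−l), which begins with b. The halves differ, so t ∉ L.

In every case uv⁰xy⁰z = uxz ∉ L.

This contradicts the CFL pumping lemma, which requires uv^i xy^i z ∈ L for all i ≥ 0.
Hence L = {ww : w ∈ {a,b}*} is not context-free. ∎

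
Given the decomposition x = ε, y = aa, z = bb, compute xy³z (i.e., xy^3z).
aaaaaabb

Given x = '', y = 'aa', z = 'bb' and i = 3:

xy^3z = x + y·y·...·y (3 times) + z
       = '' + 'aa'^3 + 'bb'
       = '' + 'aaaaaa' + 'bb'
       = 'aaaaaabb'

The pumped string is 'aaaaaabb' with length 8.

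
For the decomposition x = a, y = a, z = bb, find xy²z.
aaabb

Given x = 'a', y = 'a', z = 'bb' and i = 2:

xy^2z = x + y·y·...·y (2 times) + z
       = 'a' + 'a'^2 + 'bb'
       = 'a' + 'aa' + 'bb'
       = 'aaabb'

The pumped string is 'aaabb' with length 5.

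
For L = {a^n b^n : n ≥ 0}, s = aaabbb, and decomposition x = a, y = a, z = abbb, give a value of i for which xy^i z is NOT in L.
i = 3

xy³z = a · aaa · abbb = aaaaabbb; aaaaabbb has 5 a's and 3 b's; 5 ≠ 3, so it is not in L.
(Other choices also work, e.g. i = 0, 2; only i = 1 is guaranteed to stay in L since xy¹z = s.)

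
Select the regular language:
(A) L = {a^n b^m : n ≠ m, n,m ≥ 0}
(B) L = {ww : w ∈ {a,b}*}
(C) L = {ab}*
(C) {ab}*

(C) L = {ab}* is regular.

This can be recognized by a finite automaton (DFA/NFA).
Regular expressions like {ab}* define regular languages.

The other choices are not regular:
- {ww : w ∈ {a,b}*}: After pumping, the two halves no longer match
- {a^n b^m : n ≠ m, n,m ≥ 0}: After pumping a's, we can make n = m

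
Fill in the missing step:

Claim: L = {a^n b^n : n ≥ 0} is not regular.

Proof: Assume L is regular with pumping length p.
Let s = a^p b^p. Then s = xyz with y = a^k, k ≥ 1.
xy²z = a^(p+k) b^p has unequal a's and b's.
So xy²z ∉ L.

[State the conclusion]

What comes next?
This contradicts the pumping lemma for regular languages,
which guarantees xy^i z ∈ L for all i ≥ 0.

Since our assumption that L is regular leads to a contradiction,
we conclude that L = {a^n b^n : n ≥ 0} is NOT regular. ∎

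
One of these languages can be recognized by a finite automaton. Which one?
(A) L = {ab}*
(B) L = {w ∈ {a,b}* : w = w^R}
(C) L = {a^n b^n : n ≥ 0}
(A) {ab}*

(A) L = {ab}* is regular.

This can be recognized by a finite automaton (DFA/NFA).
Regular expressions like {ab}* define regular languages.

The other choices are not regular:
- {w ∈ {a,b}* : w = w^R}: After pumping, the string is no longer symmetric
- {a^n b^n : n ≥ 0}: After pumping, the number of a's and b's become unequal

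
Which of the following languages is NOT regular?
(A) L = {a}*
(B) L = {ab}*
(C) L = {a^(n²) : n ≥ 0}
(C) {a^(n²) : n ≥ 0}

(C) L = {a^(n²) : n ≥ 0} is NOT regular.

The pumping lemma can be used to prove this:
After pumping, length is no longer a perfect square

The other languages are regular because they can be recognized by finite automata.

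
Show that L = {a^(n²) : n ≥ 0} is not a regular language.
Assume for contradiction that L is regular, and let p ≥ 1 be the pumping length given by the pumping lemma.
Choose s = a^(p²). Then s ∈ L and |s| = p² ≥ p.
By the pumping lemma, s = xyz for some x, y, z with |xy| ≤ p, |y| ≥ 1, and xy^i z ∈ L for every i ≥ 0.
Here y = a^k for some k with 1 ≤ k ≤ |xy| ≤ p.

Take i = 2: |xy²z| = p² + k.
Now p² < p² + k ≤ p² + p < p² + 2p + 1 = (p + 1)².
So |xy²z| lies strictly between the consecutive squares p² and (p + 1)², hence is not a perfect square, and xy²z ∉ L.

This contradicts the pumping lemma, which requires xy^i z ∈ L for all i ≥ 0.
Hence L = {a^(n²) : n ≥ 0} is not regular. ∎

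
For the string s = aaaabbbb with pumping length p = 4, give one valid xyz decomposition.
x = '', y = 'aa', z = 'aabbbb'

For s = aaaabbbb and p = 4, one valid decomposition is:
- x = '' (length 0)
- y = 'aa' (length 2)
- z = 'aabbbb' (length 6)

Verification:
- xyz = '' + 'aa' + 'aabbbb' = aaaabbbb ✓
- |xy| = 2 ≤ 4 ✓
- |y| = 2 > 0 ✓

All pumping lemma constraints are satisfied.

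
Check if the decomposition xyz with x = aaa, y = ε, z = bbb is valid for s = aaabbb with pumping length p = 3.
Violated: |y| > 0

The decomposition x = aaa, y = ε, z = bbb for s = aaabbb with p = 3
violates the constraint: |y| > 0

|y| = 0, but the pumping lemma requires |y| > 0 (y must be non-empty).

Pumping lemma constraints:
1. xyz = s (decomposition is valid)
2. |xy| ≤ p
3. |y| > 0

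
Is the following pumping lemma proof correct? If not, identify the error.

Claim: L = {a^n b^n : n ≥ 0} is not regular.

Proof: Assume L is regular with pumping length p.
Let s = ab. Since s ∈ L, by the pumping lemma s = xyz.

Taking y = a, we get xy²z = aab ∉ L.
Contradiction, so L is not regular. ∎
The proof is INCORRECT.

Error: The string s = ab may be shorter than p.
The pumping lemma only applies to strings with |s| ≥ p, and p is not under our control.
We must choose s in terms of p, e.g. s = a^p b^p, to ensure |s| ≥ p.
(The proof also fixes one particular y; a valid argument must handle every decomposition with |xy| ≤ p and |y| ≥ 1 — for s = a^p b^p this forces y = a^k, and then xy²z = a^(p+k) b^p ∉ L.)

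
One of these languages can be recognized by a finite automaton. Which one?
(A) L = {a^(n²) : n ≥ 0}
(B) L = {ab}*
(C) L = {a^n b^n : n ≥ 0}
(B) {ab}*

(B) L = {ab}* is regular.

This can be recognized by a finite automaton (DFA/NFA).
Regular expressions like {ab}* define regular languages.

The other choices are not regular:
- {a^(n²) : n ≥ 0}: After pumping, length is no longer a perfect square
- {a^n b^n : n ≥ 0}: After pumping, the number of a's and b's become unequal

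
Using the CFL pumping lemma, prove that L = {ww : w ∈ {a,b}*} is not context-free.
Assume for contradiction that L is context-free, and let p ≥ 1 be the pumping length given by the pumping lemma for CFLs.
Choose s = a^p b^p a^p b^p. Then s ∈ L (take w = a^p b^p) and |s| = 4p ≥ p.
By the CFL pumping lemma, s = uvxyz for some u, v, x, y, z with |vxy| ≤ p, |vy| ≥ 1, and uv^i xy^i z ∈ L for every i ≥ 0.

Write s as four blocks A₁ B₁ A₂ B₂ with A₁ = A₂ = a^p and B₁ = B₂ = b^p. Since |vxy| ≤ p, the window vxy lies inside at most two adjacent blocks. Take i = 0 and let t = uxz, so |t| = 4p − |vy| with 1 ≤ |vy| ≤ p. If |t| is odd, t ∉ L immediately, so assume |vy| is even (hence |vy| ≥ 2) and |t|/2 = 2p − |vy|/2, which satisfies p ≤ |t|/2 ≤ 2p − 1.

Case 1 (vxy inside A₁B₁): t = a^(p−j) b^(p−l) a^p b^p with j + l = |vy|. The second half of t has length < 2p, so it is a suffix of the trailing a^p b^p and ends in b; the first half is a^(p−j) b^(p−l) a^((j+l)/2), which ends in a because (j+l)/2 ≥ 1. The halves differ, so t ∉ L.

Case 2 (vxy inside B₁A₂, straddling the middle): t = a^p b^(p−j) a^(p−l) b^p with j + l = |vy|. If t = ww, then w is a prefix of t of length ≥ p, so w begins with a^p; and w is a suffix of t of length ≥ p, so w ends with b^p. That forces |w| ≥ 2p, contradicting |w| = |t|/2 ≤ 2p − 1. So t ∉ L.

Case 3 (vxy inside A₂B₂): t = a^p b^p a^(p−j) b^(p−l) with j + l = |vy|. The first half of t is a prefix of a^p b^p, so it begins with a; the second half is b^((j+l)/2) a^(p−j) b^(p−l), which begins with b. The halves differ, so t ∉ L.

In every case uv⁰xy⁰z = uxz ∉ L.

This contradicts the CFL pumping lemma, which requires uv^i xy^i z ∈ L for all i ≥ 0.
Hence L = {ww : w ∈ {a,b}*} is not context-free. ∎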